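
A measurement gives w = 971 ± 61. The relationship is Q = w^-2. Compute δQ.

1.33e-07

Q is a product of powers, so relative uncertainties combine in quadrature:
  (-2·δw/w)² = (-2×0.0628)² = 0.0158
δQ/Q = √(0.0158) = 0.126
Q = 1.06e-06, so δQ = 0.126 × 1.06e-06 = 1.33e-07.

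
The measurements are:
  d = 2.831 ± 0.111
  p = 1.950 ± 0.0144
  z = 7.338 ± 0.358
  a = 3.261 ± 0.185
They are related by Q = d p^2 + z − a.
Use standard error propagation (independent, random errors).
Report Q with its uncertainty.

14.84 ± 0.605

Let w = d·p^2 = 10.76. δw/w = √((1·δd/d)² + (2·δp/p)²) = √(0.00154 + 0.000218) = 0.0419, so δw = 0.451.
Q = w + z − a: δQ = √(δw² + δz² + δa²) = √(0.203 + 0.128 + 0.0342) = 0.605
Q = 14.84.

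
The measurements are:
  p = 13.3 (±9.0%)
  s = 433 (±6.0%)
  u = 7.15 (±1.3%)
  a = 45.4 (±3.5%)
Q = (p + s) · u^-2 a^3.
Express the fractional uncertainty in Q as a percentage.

12.3%

Let w = p + s = 446. δw = √(δp² + δs²) = √(1.43 + 675) = 26.0, so δw/w = 0.0583.
Q is then a monomial in w, u, a:
δQ/Q = √((δw/w)² + (-2·δu/u)² + (3·δa/a)²) = √(0.00340 + 0.000676 + 0.0110) = 0.123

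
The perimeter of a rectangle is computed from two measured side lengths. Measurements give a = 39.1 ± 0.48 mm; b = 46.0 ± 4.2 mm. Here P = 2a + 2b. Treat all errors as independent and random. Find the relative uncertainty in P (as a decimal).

Absolute uncertainties add in quadrature for a linear combination:
  (2·δa)² = 0.922;  (2·δb)² = 70.6
δP = √(71.5) = 8.45 mm
P = 170 mm, so δP/P = 8.45/170 = 0.0497.

0.0497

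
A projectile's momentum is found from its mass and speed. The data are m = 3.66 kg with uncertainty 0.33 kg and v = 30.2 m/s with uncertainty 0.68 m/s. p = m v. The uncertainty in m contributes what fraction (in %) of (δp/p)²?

94.1%

(δp/p)² = (1·δm/m)² + (1·δv/v)²
  m term: (1×0.0902)² = 0.00813
  v term: (1×0.0225)² = 0.000507
Total = 0.00864. Share from m = 0.00813/0.00864 = 0.941.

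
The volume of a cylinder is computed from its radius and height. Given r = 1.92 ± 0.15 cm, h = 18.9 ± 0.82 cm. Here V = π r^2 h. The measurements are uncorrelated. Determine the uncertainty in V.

35.5 cm^3

Products/powers → add relative errors in quadrature, weighted by exponent:
  (2·δr/r)² = (2×0.0781)² = 0.0244;  (1·δh/h)² = (1×0.0434)² = 0.00188
δV/V = √(0.0263) = 0.162
V = 219 cm^3, so δV = 0.162 × 219 = 35.5 cm^3.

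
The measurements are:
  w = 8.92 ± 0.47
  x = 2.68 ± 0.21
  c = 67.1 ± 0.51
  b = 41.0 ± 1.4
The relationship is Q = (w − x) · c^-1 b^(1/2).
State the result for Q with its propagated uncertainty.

Let u = w − x = 6.24. δu = √(δw² + δx²) = √(0.221 + 0.0441) = 0.515, so δu/u = 0.0825.
Q is then a monomial in u, c, b:
δQ/Q = √((δu/u)² + (-1·δc/c)² + (½·δb/b)²) = √(0.00681 + 5.78e-05 + 0.000291) = 0.0846
Q = 0.595, so δQ = 0.0846 × 0.595 = 0.0504.

0.595 ± 0.0504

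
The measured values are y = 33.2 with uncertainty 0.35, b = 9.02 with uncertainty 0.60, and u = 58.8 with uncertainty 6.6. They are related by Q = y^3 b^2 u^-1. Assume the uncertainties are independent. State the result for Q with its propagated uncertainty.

50600 ± 8960

Products/powers → add relative errors in quadrature, weighted by exponent:
  (3·δy/y)² = (3×0.0105)² = 0.00100;  (2·δb/b)² = (2×0.0665)² = 0.0177;  (-1·δu/u)² = (-1×0.112)² = 0.0126
δQ/Q = √(0.0313) = 0.177
Q = 50600, so δQ = 0.177 × 50600 = 8960.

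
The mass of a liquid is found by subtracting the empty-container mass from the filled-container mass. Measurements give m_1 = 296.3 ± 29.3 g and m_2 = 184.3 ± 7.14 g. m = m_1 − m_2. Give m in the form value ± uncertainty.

112.0 ± 30.2 g

m is a linear combination, so absolute uncertainties add in quadrature:
  (δm_1)² = 858;  (δm_2)² = 51.0
δm = √(909) = 30.2 g
m = 112.0 g.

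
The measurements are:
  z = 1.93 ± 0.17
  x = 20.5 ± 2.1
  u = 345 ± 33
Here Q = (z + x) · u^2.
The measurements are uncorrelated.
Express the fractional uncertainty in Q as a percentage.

21.3%

Let w = z + x = 22.4. δw = √(δz² + δx²) = √(0.0289 + 4.41) = 2.11, so δw/w = 0.0939.
Q is then a monomial in w, u:
δQ/Q = √((δw/w)² + (2·δu/u)²) = √(0.00882 + 0.0366) = 0.213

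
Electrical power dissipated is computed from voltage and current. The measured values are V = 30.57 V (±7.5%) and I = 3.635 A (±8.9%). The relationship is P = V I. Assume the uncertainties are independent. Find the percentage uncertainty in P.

11.6%

Each factor contributes (exponent × relative error)² to (δP/P)²:
  (1·δV/V)² = (1×0.0750)² = 0.00562;  (1·δI/I)² = (1×0.0890)² = 0.00792
δP/P = √(0.0135) = 0.116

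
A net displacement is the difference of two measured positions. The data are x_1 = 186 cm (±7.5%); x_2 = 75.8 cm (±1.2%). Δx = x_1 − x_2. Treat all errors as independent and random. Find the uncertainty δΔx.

Absolute uncertainties add in quadrature for a linear combination:
  (δx_1)² = 195;  (δx_2)² = 0.827
δΔx = √(195) = 14.0 cm

14.0 cm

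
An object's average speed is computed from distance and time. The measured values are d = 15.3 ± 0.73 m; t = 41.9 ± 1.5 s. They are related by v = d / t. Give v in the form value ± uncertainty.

Each factor contributes (exponent × relative error)² to (δv/v)²:
  (1·δd/d)² = (1×0.0477)² = 0.00228;  (-1·δt/t)² = (-1×0.0358)² = 0.00128
δv/v = √(0.00356) = 0.0596
v = 0.365 m/s, so δv = 0.0596 × 0.365 = 0.0218 m/s.

0.365 ± 0.0218 m/s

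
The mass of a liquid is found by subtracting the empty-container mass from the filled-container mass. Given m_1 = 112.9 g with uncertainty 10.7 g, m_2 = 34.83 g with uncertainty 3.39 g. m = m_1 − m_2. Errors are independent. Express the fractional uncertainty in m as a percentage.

For a sum/difference, combine absolute errors in quadrature:
  (δm_1)² = 114;  (δm_2)² = 11.5
δm = √(126) = 11.2 g
m = 78.07 g, so δm/m = 11.2/78.07 = 0.144.

14.4%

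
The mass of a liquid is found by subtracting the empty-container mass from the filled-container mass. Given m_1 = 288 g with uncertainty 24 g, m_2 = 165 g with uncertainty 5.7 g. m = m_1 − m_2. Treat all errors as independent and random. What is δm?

24.7 g

Sums and differences: (δm)² = Σ (cᵢ δxᵢ)².
  (δm_1)² = 576;  (δm_2)² = 32.5
δm = √(608) = 24.7 g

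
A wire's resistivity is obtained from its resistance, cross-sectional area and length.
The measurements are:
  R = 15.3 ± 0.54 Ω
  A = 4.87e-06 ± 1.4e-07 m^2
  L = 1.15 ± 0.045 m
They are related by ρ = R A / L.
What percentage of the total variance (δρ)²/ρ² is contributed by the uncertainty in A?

22.9%

(δρ/ρ)² = (1·δR/R)² + (1·δA/A)² + (-1·δL/L)²
  R term: (1×0.0353)² = 0.00125
  A term: (1×0.0287)² = 0.000826
  L term: (-1×0.0391)² = 0.00153
Total = 0.00360. Share from A = 0.000826/0.00360 = 0.229.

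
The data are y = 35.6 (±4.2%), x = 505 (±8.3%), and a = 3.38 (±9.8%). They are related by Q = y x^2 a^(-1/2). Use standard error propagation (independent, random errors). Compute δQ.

Products/powers → add relative errors in quadrature, weighted by exponent:
  (1·δy/y)² = (1×0.0420)² = 0.00176;  (2·δx/x)² = (2×0.0830)² = 0.0276;  (−½·δa/a)² = (-0.5×0.0980)² = 0.00240
δQ/Q = √(0.0317) = 0.178
Q = 4.94e+06, so δQ = 0.178 × 4.94e+06 = 8.8e+05.

8.8e+05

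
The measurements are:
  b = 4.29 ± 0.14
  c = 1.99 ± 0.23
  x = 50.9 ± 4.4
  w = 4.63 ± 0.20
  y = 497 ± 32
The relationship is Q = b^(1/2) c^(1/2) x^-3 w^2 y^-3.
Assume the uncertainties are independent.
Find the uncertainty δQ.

Products/powers → add relative errors in quadrature, weighted by exponent:
  (½·δb/b)² = (0.5×0.0326)² = 0.000266;  (½·δc/c)² = (0.5×0.116)² = 0.00334;  (-3·δx/x)² = (-3×0.0864)² = 0.0673;  (2·δw/w)² = (2×0.0432)² = 0.00746;  (-3·δy/y)² = (-3×0.0644)² = 0.0373
δQ/Q = √(0.116) = 0.340
Q = 3.87e-12, so δQ = 0.340 × 3.87e-12 = 1.32e-12.

1.32e-12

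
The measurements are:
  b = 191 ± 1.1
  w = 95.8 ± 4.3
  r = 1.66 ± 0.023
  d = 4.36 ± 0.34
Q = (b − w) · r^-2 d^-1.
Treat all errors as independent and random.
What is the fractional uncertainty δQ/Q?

Let u = b − w = 95.2. δu = √(δb² + δw²) = √(1.21 + 18.5) = 4.44, so δu/u = 0.0466.
Q is then a monomial in u, r, d:
δQ/Q = √((δu/u)² + (-2·δr/r)² + (-1·δd/d)²) = √(0.00217 + 0.000768 + 0.00608) = 0.0950

0.0950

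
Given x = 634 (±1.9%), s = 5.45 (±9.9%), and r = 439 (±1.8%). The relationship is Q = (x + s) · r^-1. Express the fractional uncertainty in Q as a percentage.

2.61%

Let u = x + s = 639. δu = √(δx² + δs²) = √(145 + 0.291) = 12.1, so δu/u = 0.0189.
Q is then a monomial in u, r:
δQ/Q = √((δu/u)² + (-1·δr/r)²) = √(0.000356 + 0.000324) = 0.0261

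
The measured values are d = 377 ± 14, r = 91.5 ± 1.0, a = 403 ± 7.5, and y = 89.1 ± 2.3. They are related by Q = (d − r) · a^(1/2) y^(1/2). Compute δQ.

2800

Let u = d − r = 286. δu = √(δd² + δr²) = √(196 + 1.00) = 14.0, so δu/u = 0.0492.
Q is then a monomial in u, a, y:
δQ/Q = √((δu/u)² + (½·δa/a)² + (½·δy/y)²) = √(0.00242 + 8.66e-05 + 0.000167) = 0.0517
Q = 54100, so δQ = 0.0517 × 54100 = 2800.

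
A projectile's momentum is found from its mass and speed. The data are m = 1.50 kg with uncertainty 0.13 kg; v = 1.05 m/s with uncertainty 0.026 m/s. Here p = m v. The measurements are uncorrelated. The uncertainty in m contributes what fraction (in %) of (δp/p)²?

92.5%

(δp/p)² = (1·δm/m)² + (1·δv/v)²
  m term: (1×0.0867)² = 0.00751
  v term: (1×0.0248)² = 0.000613
Total = 0.00812. Share from m = 0.00751/0.00812 = 0.925.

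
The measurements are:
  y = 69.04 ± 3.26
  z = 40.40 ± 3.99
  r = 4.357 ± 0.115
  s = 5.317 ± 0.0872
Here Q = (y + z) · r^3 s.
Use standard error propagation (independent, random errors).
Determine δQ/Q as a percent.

Let u = y + z = 109.4. δu = √(δy² + δz²) = √(10.6 + 15.9) = 5.15, so δu/u = 0.0471.
Q is then a monomial in u, r, s:
δQ/Q = √((δu/u)² + (3·δr/r)² + (1·δs/s)²) = √(0.00222 + 0.00627 + 0.000269) = 0.0936

9.36%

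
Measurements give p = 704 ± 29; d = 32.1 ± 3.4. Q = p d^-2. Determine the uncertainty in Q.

0.147

Q is a product of powers, so relative uncertainties combine in quadrature:
  (1·δp/p)² = (1×0.0412)² = 0.00170;  (-2·δd/d)² = (-2×0.106)² = 0.0449
δQ/Q = √(0.0466) = 0.216
Q = 0.683, so δQ = 0.216 × 0.683 = 0.147.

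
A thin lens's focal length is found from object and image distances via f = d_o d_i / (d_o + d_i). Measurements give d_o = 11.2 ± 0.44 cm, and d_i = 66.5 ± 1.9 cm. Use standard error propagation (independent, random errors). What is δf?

0.325 cm

∂f/∂d_o = (d_i/(d_o+d_i))² = 0.732;  ∂f/∂d_i = (d_o/(d_o+d_i))² = 0.0208
δf = √((∂f/∂d_o · δd_o)² + (∂f/∂d_i · δd_i)²) = √(0.104 + 0.00156) = 0.325 cm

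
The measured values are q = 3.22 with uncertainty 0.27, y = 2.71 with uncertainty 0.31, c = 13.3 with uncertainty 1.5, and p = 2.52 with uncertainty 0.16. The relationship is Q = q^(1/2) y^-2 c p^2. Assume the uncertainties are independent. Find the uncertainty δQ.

5.94

Since Q is a product/quotient, work with relative uncertainties:
  (½·δq/q)² = (0.5×0.0839)² = 0.00176;  (-2·δy/y)² = (-2×0.114)² = 0.0523;  (1·δc/c)² = (1×0.113)² = 0.0127;  (2·δp/p)² = (2×0.0635)² = 0.0161
δQ/Q = √(0.0829) = 0.288
Q = 20.6, so δQ = 0.288 × 20.6 = 5.94.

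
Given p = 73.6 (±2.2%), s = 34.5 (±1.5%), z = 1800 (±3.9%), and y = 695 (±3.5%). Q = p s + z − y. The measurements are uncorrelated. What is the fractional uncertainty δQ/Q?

0.0276

Let w = p·s = 2540. δw/w = √((1·δp/p)² + (1·δs/s)²) = √(0.000484 + 0.000225) = 0.0266, so δw = 67.6.
Q = w + z − y: δQ = √(δw² + δz² + δy²) = √(4570 + 4930 + 592) = 100
Q = 3640, so δQ/Q = 100/3640 = 0.0276.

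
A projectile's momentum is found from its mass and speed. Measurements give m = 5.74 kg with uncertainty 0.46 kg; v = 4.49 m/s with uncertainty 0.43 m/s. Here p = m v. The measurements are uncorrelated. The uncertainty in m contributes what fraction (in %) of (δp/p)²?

41.2%

(δp/p)² = (1·δm/m)² + (1·δv/v)²
  m term: (1×0.0801)² = 0.00642
  v term: (1×0.0958)² = 0.00917
Total = 0.0156. Share from m = 0.00642/0.0156 = 0.412.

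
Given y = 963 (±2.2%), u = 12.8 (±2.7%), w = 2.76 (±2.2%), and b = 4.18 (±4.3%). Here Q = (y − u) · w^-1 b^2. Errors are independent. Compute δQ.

551

Let h = y − u = 950. δh = √(δy² + δu²) = √(449 + 0.119) = 21.2, so δh/h = 0.0223.
Q is then a monomial in h, w, b:
δQ/Q = √((δh/h)² + (-1·δw/w)² + (2·δb/b)²) = √(0.000497 + 0.000484 + 0.00740) = 0.0915
Q = 6020, so δQ = 0.0915 × 6020 = 551.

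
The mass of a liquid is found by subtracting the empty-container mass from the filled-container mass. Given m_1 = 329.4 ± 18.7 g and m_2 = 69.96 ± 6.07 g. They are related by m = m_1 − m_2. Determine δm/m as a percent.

7.58%

m is a linear combination, so absolute uncertainties add in quadrature:
  (δm_1)² = 350;  (δm_2)² = 36.8
δm = √(387) = 19.7 g
m = 259.4 g, so δm/m = 19.7/259.4 = 0.0758.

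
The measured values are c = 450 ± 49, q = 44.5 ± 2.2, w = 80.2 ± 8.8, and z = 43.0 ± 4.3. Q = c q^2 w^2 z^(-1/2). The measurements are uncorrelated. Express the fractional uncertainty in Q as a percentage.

Since Q is a product/quotient, work with relative uncertainties:
  (1·δc/c)² = (1×0.109)² = 0.0119;  (2·δq/q)² = (2×0.0494)² = 0.00978;  (2·δw/w)² = (2×0.110)² = 0.0482;  (−½·δz/z)² = (-0.5×0.100)² = 0.00250
δQ/Q = √(0.0723) = 0.269

26.9%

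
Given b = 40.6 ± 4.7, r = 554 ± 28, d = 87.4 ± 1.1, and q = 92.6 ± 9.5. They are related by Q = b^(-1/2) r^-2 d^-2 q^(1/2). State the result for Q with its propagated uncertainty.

(6.44 ± 0.836) × 10^-10

Products/powers → add relative errors in quadrature, weighted by exponent:
  (−½·δb/b)² = (-0.5×0.116)² = 0.00335;  (-2·δr/r)² = (-2×0.0505)² = 0.0102;  (-2·δd/d)² = (-2×0.0126)² = 0.000634;  (½·δq/q)² = (0.5×0.103)² = 0.00263
δQ/Q = √(0.0168) = 0.130
Q = 6.44e-10, so δQ = 0.130 × 6.44e-10 = 8.36e-11.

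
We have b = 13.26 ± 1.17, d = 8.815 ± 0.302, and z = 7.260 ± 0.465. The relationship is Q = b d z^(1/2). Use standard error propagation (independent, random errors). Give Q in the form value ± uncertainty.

314.9 ± 31.5

Products/powers → add relative errors in quadrature, weighted by exponent:
  (1·δb/b)² = (1×0.0882)² = 0.00779;  (1·δd/d)² = (1×0.0343)² = 0.00117;  (½·δz/z)² = (0.5×0.0640)² = 0.00103
δQ/Q = √(0.00998) = 0.0999
Q = 314.9, so δQ = 0.0999 × 314.9 = 31.5.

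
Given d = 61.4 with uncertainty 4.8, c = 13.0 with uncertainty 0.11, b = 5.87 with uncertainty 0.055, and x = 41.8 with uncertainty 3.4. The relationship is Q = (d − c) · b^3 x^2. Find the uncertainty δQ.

3.29e+06

Let u = d − c = 48.4. δu = √(δd² + δc²) = √(23.0 + 0.0121) = 4.80, so δu/u = 0.0992.
Q is then a monomial in u, b, x:
δQ/Q = √((δu/u)² + (3·δb/b)² + (2·δx/x)²) = √(0.00984 + 0.000790 + 0.0265) = 0.193
Q = 1.71e+07, so δQ = 0.193 × 1.71e+07 = 3.29e+06.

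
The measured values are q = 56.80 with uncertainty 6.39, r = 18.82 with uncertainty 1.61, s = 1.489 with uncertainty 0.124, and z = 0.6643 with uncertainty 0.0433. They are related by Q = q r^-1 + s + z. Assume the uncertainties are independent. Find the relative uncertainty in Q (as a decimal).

0.0863

Let p = q·r^-1 = 3.018. δp/p = √((1·δq/q)² + (-1·δr/r)²) = √(0.0127 + 0.00732) = 0.141, so δp = 0.427.
Q = p + s + z: δQ = √(δp² + δs² + δz²) = √(0.182 + 0.0154 + 0.00187) = 0.446
Q = 5.171, so δQ/Q = 0.446/5.171 = 0.0863.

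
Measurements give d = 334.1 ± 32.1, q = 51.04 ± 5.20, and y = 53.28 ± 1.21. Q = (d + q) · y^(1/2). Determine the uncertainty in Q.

Let u = d + q = 385.1. δu = √(δd² + δq²) = √(1030 + 27.0) = 32.5, so δu/u = 0.0844.
Q is then a monomial in u, y:
δQ/Q = √((δu/u)² + (½·δy/y)²) = √(0.00713 + 0.000129) = 0.0852
Q = 2811, so δQ = 0.0852 × 2811 = 239.

239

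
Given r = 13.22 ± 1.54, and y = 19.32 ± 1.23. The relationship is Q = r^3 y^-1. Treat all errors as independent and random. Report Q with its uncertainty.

Products/powers → add relative errors in quadrature, weighted by exponent:
  (3·δr/r)² = (3×0.116)² = 0.122;  (-1·δy/y)² = (-1×0.0637)² = 0.00405
δQ/Q = √(0.126) = 0.355
Q = 119.6, so δQ = 0.355 × 119.6 = 42.5.

119.6 ± 42.5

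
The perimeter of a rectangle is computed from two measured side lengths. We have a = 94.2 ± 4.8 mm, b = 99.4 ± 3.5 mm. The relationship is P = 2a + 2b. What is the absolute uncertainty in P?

11.9 mm

Each term contributes (cᵢ δxᵢ)² to (δP)²:
  (2·δa)² = 92.2;  (2·δb)² = 49.0
δP = √(141) = 11.9 mm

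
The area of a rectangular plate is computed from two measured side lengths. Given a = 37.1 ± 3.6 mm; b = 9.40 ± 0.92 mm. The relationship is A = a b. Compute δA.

Each factor contributes (exponent × relative error)² to (δA/A)²:
  (1·δa/a)² = (1×0.0970)² = 0.00942;  (1·δb/b)² = (1×0.0979)² = 0.00958
δA/A = √(0.0190) = 0.138
A = 349 mm^2, so δA = 0.138 × 349 = 48.1 mm^2.

48.1 mm^2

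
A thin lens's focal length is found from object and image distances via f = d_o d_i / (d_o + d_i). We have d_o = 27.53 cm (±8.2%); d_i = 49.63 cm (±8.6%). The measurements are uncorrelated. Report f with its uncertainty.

17.71 ± 1.08 cm

∂f/∂d_o = (d_i/(d_o+d_i))² = 0.414;  ∂f/∂d_i = (d_o/(d_o+d_i))² = 0.127
δf = √((∂f/∂d_o · δd_o)² + (∂f/∂d_i · δd_i)²) = √(0.872 + 0.295) = 1.08 cm
f = 17.71 cm.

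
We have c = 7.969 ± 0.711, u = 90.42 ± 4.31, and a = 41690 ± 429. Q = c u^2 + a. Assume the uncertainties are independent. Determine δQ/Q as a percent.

7.97%

Let p = c·u^2 = 65150. δp/p = √((1·δc/c)² + (2·δu/u)²) = √(0.00796 + 0.00909) = 0.131, so δp = 8510.
Q = p + a: δQ = √(δp² + δa²) = √(7.24e+07 + 1.84e+05) = 8520
Q = 106800, so δQ/Q = 8520/106800 = 0.0797.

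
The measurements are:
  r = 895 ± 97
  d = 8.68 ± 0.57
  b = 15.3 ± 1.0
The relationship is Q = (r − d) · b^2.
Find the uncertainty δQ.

35400

Let u = r − d = 886. δu = √(δr² + δd²) = √(9410 + 0.325) = 97.0, so δu/u = 0.109.
Q is then a monomial in u, b:
δQ/Q = √((δu/u)² + (2·δb/b)²) = √(0.0120 + 0.0171) = 0.170
Q = 2.07e+05, so δQ = 0.170 × 2.07e+05 = 35400.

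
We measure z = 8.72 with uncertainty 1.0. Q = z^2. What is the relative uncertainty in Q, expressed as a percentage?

Since Q is a product/quotient, work with relative uncertainties:
  (2·δz/z)² = (2×0.115)² = 0.0526
δQ/Q = √(0.0526) = 0.229

22.9%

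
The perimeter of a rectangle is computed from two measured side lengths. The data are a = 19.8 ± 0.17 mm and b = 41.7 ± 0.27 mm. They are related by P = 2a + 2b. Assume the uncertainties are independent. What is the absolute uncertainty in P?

0.638 mm

P is a linear combination, so absolute uncertainties add in quadrature:
  (2·δa)² = 0.116;  (2·δb)² = 0.292
δP = √(0.407) = 0.638 mm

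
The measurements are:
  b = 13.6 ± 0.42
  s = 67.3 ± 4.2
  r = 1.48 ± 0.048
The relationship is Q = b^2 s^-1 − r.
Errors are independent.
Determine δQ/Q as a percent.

19.4%

Let p = b^2·s^-1 = 2.75. δp/p = √((2·δb/b)² + (-1·δs/s)²) = √(0.00381 + 0.00389) = 0.0878, so δp = 0.241.
Q = p − r: δQ = √(δp² + δr²) = √(0.0582 + 0.00230) = 0.246
Q = 1.27, so δQ/Q = 0.246/1.27 = 0.194.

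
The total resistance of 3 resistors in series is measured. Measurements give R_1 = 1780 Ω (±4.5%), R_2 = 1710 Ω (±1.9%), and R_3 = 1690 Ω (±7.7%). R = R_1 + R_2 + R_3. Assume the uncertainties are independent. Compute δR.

156 Ω

Each term contributes (cᵢ δxᵢ)² to (δR)²:
  (δR_1)² = 6420;  (δR_2)² = 1060;  (δR_3)² = 16900
δR = √(24400) = 156 Ω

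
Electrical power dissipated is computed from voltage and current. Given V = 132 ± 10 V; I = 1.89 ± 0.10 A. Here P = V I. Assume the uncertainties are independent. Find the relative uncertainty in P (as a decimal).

Each factor contributes (exponent × relative error)² to (δP/P)²:
  (1·δV/V)² = (1×0.0758)² = 0.00574;  (1·δI/I)² = (1×0.0529)² = 0.00280
δP/P = √(0.00854) = 0.0924

0.0924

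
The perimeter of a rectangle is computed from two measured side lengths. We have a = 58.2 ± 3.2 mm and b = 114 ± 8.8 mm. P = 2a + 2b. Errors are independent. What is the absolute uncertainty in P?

Absolute uncertainties add in quadrature for a linear combination:
  (2·δa)² = 41.0;  (2·δb)² = 310
δP = √(351) = 18.7 mm

18.7 mm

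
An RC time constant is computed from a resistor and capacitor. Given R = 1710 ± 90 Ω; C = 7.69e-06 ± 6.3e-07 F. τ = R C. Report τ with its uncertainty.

0.0131 ± 0.00128 s

Relative error in a monomial: (δτ/τ)² = Σ (nᵢ · δxᵢ/xᵢ)².
  (1·δR/R)² = (1×0.0526)² = 0.00277;  (1·δC/C)² = (1×0.0819)² = 0.00671
δτ/τ = √(0.00948) = 0.0974
τ = 0.0131 s, so δτ = 0.0974 × 0.0131 = 0.00128 s.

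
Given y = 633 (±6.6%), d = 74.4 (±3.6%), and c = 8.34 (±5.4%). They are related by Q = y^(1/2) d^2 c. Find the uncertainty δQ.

1.11e+05

Each factor contributes (exponent × relative error)² to (δQ/Q)²:
  (½·δy/y)² = (0.5×0.0660)² = 0.00109;  (2·δd/d)² = (2×0.0360)² = 0.00518;  (1·δc/c)² = (1×0.0540)² = 0.00292
δQ/Q = √(0.00919) = 0.0959
Q = 1.16e+06, so δQ = 0.0959 × 1.16e+06 = 1.11e+05.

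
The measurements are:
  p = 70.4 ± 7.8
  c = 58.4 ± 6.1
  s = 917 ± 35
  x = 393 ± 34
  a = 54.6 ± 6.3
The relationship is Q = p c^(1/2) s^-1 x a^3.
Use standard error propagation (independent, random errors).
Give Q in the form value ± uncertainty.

(3.75 ± 1.42) × 10^7

Products/powers → add relative errors in quadrature, weighted by exponent:
  (1·δp/p)² = (1×0.111)² = 0.0123;  (½·δc/c)² = (0.5×0.104)² = 0.00273;  (-1·δs/s)² = (-1×0.0382)² = 0.00146;  (1·δx/x)² = (1×0.0865)² = 0.00748;  (3·δa/a)² = (3×0.115)² = 0.120
δQ/Q = √(0.144) = 0.379
Q = 3.75e+07, so δQ = 0.379 × 3.75e+07 = 1.42e+07.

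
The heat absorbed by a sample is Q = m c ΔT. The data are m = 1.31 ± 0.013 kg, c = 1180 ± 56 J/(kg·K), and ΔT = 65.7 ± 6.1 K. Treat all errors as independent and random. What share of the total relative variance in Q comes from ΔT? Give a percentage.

78.6%

(δQ/Q)² = (1·δm/m)² + (1·δc/c)² + (1·δΔT/ΔT)²
  m term: (1×0.00992)² = 9.85e-05
  c term: (1×0.0475)² = 0.00225
  ΔT term: (1×0.0928)² = 0.00862
Total = 0.0110. Share from ΔT = 0.00862/0.0110 = 0.786.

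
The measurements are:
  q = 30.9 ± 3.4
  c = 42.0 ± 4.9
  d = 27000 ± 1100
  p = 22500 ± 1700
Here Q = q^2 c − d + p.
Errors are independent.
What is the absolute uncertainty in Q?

10200

Let w = q^2·c = 40100. δw/w = √((2·δq/q)² + (1·δc/c)²) = √(0.0484 + 0.0136) = 0.249, so δw = 9990.
Q = w − d + p: δQ = √(δw² + δd² + δp²) = √(9.98e+07 + 1.21e+06 + 2.89e+06) = 10200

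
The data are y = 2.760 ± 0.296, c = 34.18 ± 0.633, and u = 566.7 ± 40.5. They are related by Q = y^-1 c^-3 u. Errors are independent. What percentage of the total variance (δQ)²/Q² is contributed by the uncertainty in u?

(δQ/Q)² = (-1·δy/y)² + (-3·δc/c)² + (1·δu/u)²
  y term: (-1×0.107)² = 0.0115
  c term: (-3×0.0185)² = 0.00309
  u term: (1×0.0715)² = 0.00511
Total = 0.0197. Share from u = 0.00511/0.0197 = 0.259.

25.9%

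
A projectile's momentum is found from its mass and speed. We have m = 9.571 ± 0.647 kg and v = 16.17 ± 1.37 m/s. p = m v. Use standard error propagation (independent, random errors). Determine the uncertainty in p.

16.8 kg·m/s

Each factor contributes (exponent × relative error)² to (δp/p)²:
  (1·δm/m)² = (1×0.0676)² = 0.00457;  (1·δv/v)² = (1×0.0847)² = 0.00718
δp/p = √(0.0117) = 0.108
p = 154.8 kg·m/s, so δp = 0.108 × 154.8 = 16.8 kg·m/s.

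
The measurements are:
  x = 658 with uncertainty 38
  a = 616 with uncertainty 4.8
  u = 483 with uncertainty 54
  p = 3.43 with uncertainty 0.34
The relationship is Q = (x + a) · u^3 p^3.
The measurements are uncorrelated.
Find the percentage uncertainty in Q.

44.9%

Let w = x + a = 1270. δw = √(δx² + δa²) = √(1440 + 23.0) = 38.3, so δw/w = 0.0301.
Q is then a monomial in w, u, p:
δQ/Q = √((δw/w)² + (3·δu/u)² + (3·δp/p)²) = √(0.000904 + 0.112 + 0.0884) = 0.449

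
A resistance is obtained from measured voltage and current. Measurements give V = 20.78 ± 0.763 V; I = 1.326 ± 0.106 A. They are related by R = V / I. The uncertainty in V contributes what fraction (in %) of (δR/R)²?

(δR/R)² = (1·δV/V)² + (-1·δI/I)²
  V term: (1×0.0367)² = 0.00135
  I term: (-1×0.0799)² = 0.00639
Total = 0.00774. Share from V = 0.00135/0.00774 = 0.174.

17.4%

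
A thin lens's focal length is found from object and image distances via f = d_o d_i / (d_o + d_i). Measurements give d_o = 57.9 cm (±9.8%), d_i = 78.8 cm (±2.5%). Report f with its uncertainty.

∂f/∂d_o = (d_i/(d_o+d_i))² = 0.332;  ∂f/∂d_i = (d_o/(d_o+d_i))² = 0.179
δf = √((∂f/∂d_o · δd_o)² + (∂f/∂d_i · δd_i)²) = √(3.56 + 0.125) = 1.92 cm
f = 33.4 cm.

33.4 ± 1.92 cm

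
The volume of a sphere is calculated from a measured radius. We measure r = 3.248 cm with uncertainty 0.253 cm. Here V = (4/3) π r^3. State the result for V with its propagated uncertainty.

143.5 ± 33.5 cm^3

V ∝ r^3, so δV/V = |3| · δr/r = 3 × 0.0779 = 0.234.
V = 143.5 cm^3, so δV = 0.234 × 143.5 = 33.5 cm^3.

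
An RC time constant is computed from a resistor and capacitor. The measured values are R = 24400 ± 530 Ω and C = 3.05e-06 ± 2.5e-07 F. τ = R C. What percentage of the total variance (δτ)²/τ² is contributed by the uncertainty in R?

6.56%

(δτ/τ)² = (1·δR/R)² + (1·δC/C)²
  R term: (1×0.0217)² = 0.000472
  C term: (1×0.0820)² = 0.00672
Total = 0.00719. Share from R = 0.000472/0.00719 = 0.0656.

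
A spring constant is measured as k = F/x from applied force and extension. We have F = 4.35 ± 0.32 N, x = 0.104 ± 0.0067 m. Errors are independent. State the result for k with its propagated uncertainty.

41.8 ± 4.09 N/m

Since k is a product/quotient, work with relative uncertainties:
  (1·δF/F)² = (1×0.0736)² = 0.00541;  (-1·δx/x)² = (-1×0.0644)² = 0.00415
δk/k = √(0.00956) = 0.0978
k = 41.8 N/m, so δk = 0.0978 × 41.8 = 4.09 N/m.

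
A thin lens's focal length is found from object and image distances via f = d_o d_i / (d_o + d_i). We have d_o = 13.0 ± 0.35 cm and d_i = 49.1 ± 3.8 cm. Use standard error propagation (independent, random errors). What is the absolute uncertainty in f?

∂f/∂d_o = (d_i/(d_o+d_i))² = 0.625;  ∂f/∂d_i = (d_o/(d_o+d_i))² = 0.0438
δf = √((∂f/∂d_o · δd_o)² + (∂f/∂d_i · δd_i)²) = √(0.0479 + 0.0277) = 0.275 cm

0.275 cm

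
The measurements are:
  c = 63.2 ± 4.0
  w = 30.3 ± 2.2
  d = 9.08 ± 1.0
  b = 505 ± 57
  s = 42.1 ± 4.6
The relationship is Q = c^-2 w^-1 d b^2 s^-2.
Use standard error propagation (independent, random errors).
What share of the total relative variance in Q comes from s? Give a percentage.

(δQ/Q)² = (-2·δc/c)² + (-1·δw/w)² + (1·δd/d)² + (2·δb/b)² + (-2·δs/s)²
  c term: (-2×0.0633)² = 0.0160
  w term: (-1×0.0726)² = 0.00527
  d term: (1×0.110)² = 0.0121
  b term: (2×0.113)² = 0.0510
  s term: (-2×0.109)² = 0.0478
Total = 0.132. Share from s = 0.0478/0.132 = 0.361.

36.1%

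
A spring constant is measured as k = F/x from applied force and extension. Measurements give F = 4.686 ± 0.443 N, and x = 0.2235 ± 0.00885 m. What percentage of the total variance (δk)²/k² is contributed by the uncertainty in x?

(δk/k)² = (1·δF/F)² + (-1·δx/x)²
  F term: (1×0.0945)² = 0.00894
  x term: (-1×0.0396)² = 0.00157
Total = 0.0105. Share from x = 0.00157/0.0105 = 0.149.

14.9%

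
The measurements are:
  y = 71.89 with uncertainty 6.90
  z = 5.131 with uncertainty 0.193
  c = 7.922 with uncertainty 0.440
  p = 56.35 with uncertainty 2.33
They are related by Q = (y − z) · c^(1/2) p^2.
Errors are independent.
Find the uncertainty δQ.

Let u = y − z = 66.76. δu = √(δy² + δz²) = √(47.6 + 0.0372) = 6.90, so δu/u = 0.103.
Q is then a monomial in u, c, p:
δQ/Q = √((δu/u)² + (½·δc/c)² + (2·δp/p)²) = √(0.0107 + 0.000771 + 0.00684) = 0.135
Q = 596600, so δQ = 0.135 × 596600 = 80700.

80700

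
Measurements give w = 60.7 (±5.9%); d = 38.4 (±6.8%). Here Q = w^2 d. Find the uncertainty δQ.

19300

Q is a product of powers, so relative uncertainties combine in quadrature:
  (2·δw/w)² = (2×0.0590)² = 0.0139;  (1·δd/d)² = (1×0.0680)² = 0.00462
δQ/Q = √(0.0185) = 0.136
Q = 1.41e+05, so δQ = 0.136 × 1.41e+05 = 19300.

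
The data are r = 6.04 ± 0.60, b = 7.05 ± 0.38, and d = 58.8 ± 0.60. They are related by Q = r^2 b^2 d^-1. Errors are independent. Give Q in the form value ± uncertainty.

Q is a product of powers, so relative uncertainties combine in quadrature:
  (2·δr/r)² = (2×0.0993)² = 0.0395;  (2·δb/b)² = (2×0.0539)² = 0.0116;  (-1·δd/d)² = (-1×0.0102)² = 0.000104
δQ/Q = √(0.0512) = 0.226
Q = 30.8, so δQ = 0.226 × 30.8 = 6.98.

30.8 ± 6.98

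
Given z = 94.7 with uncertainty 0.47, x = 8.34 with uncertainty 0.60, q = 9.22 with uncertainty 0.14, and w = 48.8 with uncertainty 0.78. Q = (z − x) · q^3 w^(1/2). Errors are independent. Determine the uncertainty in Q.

22300

Let u = z − x = 86.4. δu = √(δz² + δx²) = √(0.221 + 0.360) = 0.762, so δu/u = 0.00883.
Q is then a monomial in u, q, w:
δQ/Q = √((δu/u)² + (3·δq/q)² + (½·δw/w)²) = √(7.79e-05 + 0.00208 + 6.39e-05) = 0.0471
Q = 4.73e+05, so δQ = 0.0471 × 4.73e+05 = 22300.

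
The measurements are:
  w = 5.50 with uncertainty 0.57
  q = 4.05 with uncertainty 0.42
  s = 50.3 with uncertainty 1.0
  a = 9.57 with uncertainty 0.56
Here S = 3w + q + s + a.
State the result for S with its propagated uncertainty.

Sums and differences: (δS)² = Σ (cᵢ δxᵢ)².
  (3·δw)² = 2.92;  (δq)² = 0.176;  (δs)² = 1.00;  (δa)² = 0.314
δS = √(4.41) = 2.10
S = 80.4.

80.4 ± 2.10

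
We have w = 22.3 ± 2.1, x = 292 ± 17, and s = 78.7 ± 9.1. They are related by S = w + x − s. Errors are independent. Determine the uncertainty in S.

Sums and differences: (δS)² = Σ (cᵢ δxᵢ)².
  (δw)² = 4.41;  (δx)² = 289;  (δs)² = 82.8
δS = √(376) = 19.4

19.4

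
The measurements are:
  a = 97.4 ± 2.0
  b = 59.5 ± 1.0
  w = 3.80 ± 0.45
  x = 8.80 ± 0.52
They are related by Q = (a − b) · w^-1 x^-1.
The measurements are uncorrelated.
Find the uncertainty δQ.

Let u = a − b = 37.9. δu = √(δa² + δb²) = √(4.00 + 1.00) = 2.24, so δu/u = 0.0590.
Q is then a monomial in u, w, x:
δQ/Q = √((δu/u)² + (-1·δw/w)² + (-1·δx/x)²) = √(0.00348 + 0.0140 + 0.00349) = 0.145
Q = 1.13, so δQ = 0.145 × 1.13 = 0.164.

0.164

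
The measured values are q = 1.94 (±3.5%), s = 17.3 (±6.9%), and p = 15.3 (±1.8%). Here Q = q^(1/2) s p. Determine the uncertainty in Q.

27.1

Q is a product of powers, so relative uncertainties combine in quadrature:
  (½·δq/q)² = (0.5×0.0350)² = 0.000306;  (1·δs/s)² = (1×0.0690)² = 0.00476;  (1·δp/p)² = (1×0.0180)² = 0.000324
δQ/Q = √(0.00539) = 0.0734
Q = 369, so δQ = 0.0734 × 369 = 27.1.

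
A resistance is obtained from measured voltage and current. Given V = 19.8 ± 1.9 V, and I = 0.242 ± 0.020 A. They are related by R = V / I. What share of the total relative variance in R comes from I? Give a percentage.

42.6%

(δR/R)² = (1·δV/V)² + (-1·δI/I)²
  V term: (1×0.0960)² = 0.00921
  I term: (-1×0.0826)² = 0.00683
Total = 0.0160. Share from I = 0.00683/0.0160 = 0.426.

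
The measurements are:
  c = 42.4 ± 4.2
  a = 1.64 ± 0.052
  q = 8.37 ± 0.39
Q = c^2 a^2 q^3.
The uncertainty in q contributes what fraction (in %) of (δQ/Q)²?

(δQ/Q)² = (2·δc/c)² + (2·δa/a)² + (3·δq/q)²
  c term: (2×0.0991)² = 0.0392
  a term: (2×0.0317)² = 0.00402
  q term: (3×0.0466)² = 0.0195
Total = 0.0628. Share from q = 0.0195/0.0628 = 0.311.

31.1%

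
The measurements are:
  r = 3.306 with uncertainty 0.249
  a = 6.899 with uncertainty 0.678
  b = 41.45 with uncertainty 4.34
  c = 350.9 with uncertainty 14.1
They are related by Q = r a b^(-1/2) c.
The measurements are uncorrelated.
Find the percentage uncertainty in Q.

Relative error in a monomial: (δQ/Q)² = Σ (nᵢ · δxᵢ/xᵢ)².
  (1·δr/r)² = (1×0.0753)² = 0.00567;  (1·δa/a)² = (1×0.0983)² = 0.00966;  (−½·δb/b)² = (-0.5×0.105)² = 0.00274;  (1·δc/c)² = (1×0.0402)² = 0.00161
δQ/Q = √(0.0197) = 0.140

14.0%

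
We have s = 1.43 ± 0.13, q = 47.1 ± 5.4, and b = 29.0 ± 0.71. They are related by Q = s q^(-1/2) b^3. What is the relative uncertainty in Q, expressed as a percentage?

Products/powers → add relative errors in quadrature, weighted by exponent:
  (1·δs/s)² = (1×0.0909)² = 0.00826;  (−½·δq/q)² = (-0.5×0.115)² = 0.00329;  (3·δb/b)² = (3×0.0245)² = 0.00539
δQ/Q = √(0.0169) = 0.130

13.0%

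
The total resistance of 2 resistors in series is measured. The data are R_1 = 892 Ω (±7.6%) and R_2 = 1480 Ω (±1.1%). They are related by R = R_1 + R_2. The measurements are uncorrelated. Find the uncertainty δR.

R is a linear combination, so absolute uncertainties add in quadrature:
  (δR_1)² = 4600;  (δR_2)² = 265
δR = √(4860) = 69.7 Ω

69.7 Ω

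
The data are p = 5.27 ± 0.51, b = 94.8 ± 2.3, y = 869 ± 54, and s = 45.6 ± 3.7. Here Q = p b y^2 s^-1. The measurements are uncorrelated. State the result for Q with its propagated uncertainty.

(8.27 ± 1.48) × 10^6

Q is a product of powers, so relative uncertainties combine in quadrature:
  (1·δp/p)² = (1×0.0968)² = 0.00937;  (1·δb/b)² = (1×0.0243)² = 0.000589;  (2·δy/y)² = (2×0.0621)² = 0.0154;  (-1·δs/s)² = (-1×0.0811)² = 0.00658
δQ/Q = √(0.0320) = 0.179
Q = 8.27e+06, so δQ = 0.179 × 8.27e+06 = 1.48e+06.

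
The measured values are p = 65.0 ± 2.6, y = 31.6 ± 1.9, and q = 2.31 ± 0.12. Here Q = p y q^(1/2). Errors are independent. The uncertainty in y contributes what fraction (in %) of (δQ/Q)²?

61.4%

(δQ/Q)² = (1·δp/p)² + (1·δy/y)² + (½·δq/q)²
  p term: (1×0.0400)² = 0.00160
  y term: (1×0.0601)² = 0.00362
  q term: (0.5×0.0519)² = 0.000675
Total = 0.00589. Share from y = 0.00362/0.00589 = 0.614.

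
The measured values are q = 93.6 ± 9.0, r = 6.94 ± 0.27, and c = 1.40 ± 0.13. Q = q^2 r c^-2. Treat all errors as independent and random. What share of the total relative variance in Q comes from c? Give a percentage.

47.3%

(δQ/Q)² = (2·δq/q)² + (1·δr/r)² + (-2·δc/c)²
  q term: (2×0.0962)² = 0.0370
  r term: (1×0.0389)² = 0.00151
  c term: (-2×0.0929)² = 0.0345
Total = 0.0730. Share from c = 0.0345/0.0730 = 0.473.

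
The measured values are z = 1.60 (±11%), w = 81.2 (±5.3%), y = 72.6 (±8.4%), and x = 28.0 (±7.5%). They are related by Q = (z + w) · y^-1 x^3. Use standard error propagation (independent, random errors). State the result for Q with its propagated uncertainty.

25000 ± 6150

Let u = z + w = 82.8. δu = √(δz² + δw²) = √(0.0310 + 18.5) = 4.31, so δu/u = 0.0520.
Q is then a monomial in u, y, x:
δQ/Q = √((δu/u)² + (-1·δy/y)² + (3·δx/x)²) = √(0.00271 + 0.00706 + 0.0506) = 0.246
Q = 25000, so δQ = 0.246 × 25000 = 6150.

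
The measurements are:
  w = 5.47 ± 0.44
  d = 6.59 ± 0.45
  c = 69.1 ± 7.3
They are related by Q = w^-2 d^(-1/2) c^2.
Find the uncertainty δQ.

16.6

Since Q is a product/quotient, work with relative uncertainties:
  (-2·δw/w)² = (-2×0.0804)² = 0.0259;  (−½·δd/d)² = (-0.5×0.0683)² = 0.00117;  (2·δc/c)² = (2×0.106)² = 0.0446
δQ/Q = √(0.0717) = 0.268
Q = 62.2, so δQ = 0.268 × 62.2 = 16.6.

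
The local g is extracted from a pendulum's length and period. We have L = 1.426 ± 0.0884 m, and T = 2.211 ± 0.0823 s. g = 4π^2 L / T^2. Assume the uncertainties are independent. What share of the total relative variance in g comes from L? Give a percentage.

(δg/g)² = (1·δL/L)² + (-2·δT/T)²
  L term: (1×0.0620)² = 0.00384
  T term: (-2×0.0372)² = 0.00554
Total = 0.00939. Share from L = 0.00384/0.00939 = 0.409.

40.9%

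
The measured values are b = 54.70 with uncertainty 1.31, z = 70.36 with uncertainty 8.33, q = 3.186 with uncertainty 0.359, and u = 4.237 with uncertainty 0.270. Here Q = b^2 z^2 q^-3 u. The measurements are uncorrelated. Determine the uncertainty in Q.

8.16e+05

Since Q is a product/quotient, work with relative uncertainties:
  (2·δb/b)² = (2×0.0239)² = 0.00229;  (2·δz/z)² = (2×0.118)² = 0.0561;  (-3·δq/q)² = (-3×0.113)² = 0.114;  (1·δu/u)² = (1×0.0637)² = 0.00406
δQ/Q = √(0.177) = 0.420
Q = 1.941e+06, so δQ = 0.420 × 1.941e+06 = 8.16e+05.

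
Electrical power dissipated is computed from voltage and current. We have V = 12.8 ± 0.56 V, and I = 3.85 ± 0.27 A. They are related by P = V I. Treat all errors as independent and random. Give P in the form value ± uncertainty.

Since P is a product/quotient, work with relative uncertainties:
  (1·δV/V)² = (1×0.0438)² = 0.00191;  (1·δI/I)² = (1×0.0701)² = 0.00492
δP/P = √(0.00683) = 0.0827
P = 49.3 W, so δP = 0.0827 × 49.3 = 4.07 W.

49.3 ± 4.07 W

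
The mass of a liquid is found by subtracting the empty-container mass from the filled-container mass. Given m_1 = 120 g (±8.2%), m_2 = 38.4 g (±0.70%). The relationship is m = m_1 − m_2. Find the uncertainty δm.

9.84 g

Absolute uncertainties add in quadrature for a linear combination:
  (δm_1)² = 96.8;  (δm_2)² = 0.0723
δm = √(96.9) = 9.84 g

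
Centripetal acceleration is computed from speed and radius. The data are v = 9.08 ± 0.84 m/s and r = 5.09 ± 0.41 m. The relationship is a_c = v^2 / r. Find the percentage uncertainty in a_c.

Each factor contributes (exponent × relative error)² to (δa_c/a_c)²:
  (2·δv/v)² = (2×0.0925)² = 0.0342;  (-1·δr/r)² = (-1×0.0806)² = 0.00649
δa_c/a_c = √(0.0407) = 0.202

20.2%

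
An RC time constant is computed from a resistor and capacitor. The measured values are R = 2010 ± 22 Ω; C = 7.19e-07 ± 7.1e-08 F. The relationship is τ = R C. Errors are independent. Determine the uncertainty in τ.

Since τ is a product/quotient, work with relative uncertainties:
  (1·δR/R)² = (1×0.0109)² = 0.000120;  (1·δC/C)² = (1×0.0987)² = 0.00975
δτ/τ = √(0.00987) = 0.0994
τ = 0.00145 s, so δτ = 0.0994 × 0.00145 = 0.000144 s.

0.000144 s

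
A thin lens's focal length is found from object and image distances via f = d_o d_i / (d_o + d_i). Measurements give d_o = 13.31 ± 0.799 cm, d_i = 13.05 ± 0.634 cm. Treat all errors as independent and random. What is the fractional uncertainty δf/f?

0.0385

∂f/∂d_o = (d_i/(d_o+d_i))² = 0.245;  ∂f/∂d_i = (d_o/(d_o+d_i))² = 0.255
δf = √((∂f/∂d_o · δd_o)² + (∂f/∂d_i · δd_i)²) = √(0.0383 + 0.0261) = 0.254 cm
f = 6.589 cm, so δf/f = 0.254/6.589 = 0.0385.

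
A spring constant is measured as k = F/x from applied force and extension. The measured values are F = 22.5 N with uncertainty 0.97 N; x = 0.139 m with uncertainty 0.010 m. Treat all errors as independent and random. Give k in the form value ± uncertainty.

162 ± 13.6 N/m

Each factor contributes (exponent × relative error)² to (δk/k)²:
  (1·δF/F)² = (1×0.0431)² = 0.00186;  (-1·δx/x)² = (-1×0.0719)² = 0.00518
δk/k = √(0.00703) = 0.0839
k = 162 N/m, so δk = 0.0839 × 162 = 13.6 N/m.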